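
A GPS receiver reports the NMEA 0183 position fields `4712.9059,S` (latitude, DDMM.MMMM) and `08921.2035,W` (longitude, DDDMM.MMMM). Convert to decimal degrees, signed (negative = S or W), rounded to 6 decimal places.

Lat: split at 2 digits → 47° and 12.9059′; 47 + 12.9059/60 = 47.2150983
S → negative
Lon: degrees = first 3 digits = 89, minutes = 21.2035; 89 + 21.2035/60 = 89.3533917
W ⇒ negate

-47.215098, -89.353392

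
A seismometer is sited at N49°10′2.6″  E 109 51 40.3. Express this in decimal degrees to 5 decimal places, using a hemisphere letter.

49.16739° N, 109.86119° E

Latitude: 49° + 10/60 + 2.6/3600 = 49 + 0.166667 + 0.000722 = 49.167389
Longitude: 109 + 51/60 + 40.3/3600 = 109.861194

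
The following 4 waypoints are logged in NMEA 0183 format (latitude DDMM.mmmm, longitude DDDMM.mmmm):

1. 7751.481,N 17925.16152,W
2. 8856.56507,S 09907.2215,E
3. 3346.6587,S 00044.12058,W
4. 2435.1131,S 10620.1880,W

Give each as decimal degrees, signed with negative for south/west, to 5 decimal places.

Point 1:
  φ: degrees = first 2 digits = 77, minutes = 51.481; 77 + 51.481/60 = 77.858017
  N ⇒ keep positive
  Longitude: split at 3 digits → 179° and 25.16152′; 179 + 25.16152/60 = 179.419359
  W ⇒ negate
Point 2:
  φ: degrees = first 2 digits = 88, minutes = 56.56507; 88 + 56.56507/60 = 88.942751
  hemisphere S, so the sign is −
  Longitude: degrees = first 3 digits = 99, minutes = 7.2215; 99 + 7.2215/60 = 99.120358
  E ⇒ keep positive
Point 3:
  φ: split at 2 digits → 33° and 46.6587′; 33 + 46.6587/60 = 33.777645
  hemisphere S, so the sign is −
  λ: degrees = first 3 digits = 0, minutes = 44.12058; 0 + 44.12058/60 = 0.735343
  hemisphere W, so the sign is −
Point 4:
  Lat: split at 2 digits → 24° and 35.1131′; 24 + 35.1131/60 = 24.585218
  hemisphere S, so the sign is −
  λ: split at 3 digits → 106° and 20.188′; 106 + 20.188/60 = 106.336467
  hemisphere W, so the sign is −

1. 77.85802, -179.41936
2. -88.94275, 99.12036
3. -33.77765, -0.73534
4. -24.58522, -106.33647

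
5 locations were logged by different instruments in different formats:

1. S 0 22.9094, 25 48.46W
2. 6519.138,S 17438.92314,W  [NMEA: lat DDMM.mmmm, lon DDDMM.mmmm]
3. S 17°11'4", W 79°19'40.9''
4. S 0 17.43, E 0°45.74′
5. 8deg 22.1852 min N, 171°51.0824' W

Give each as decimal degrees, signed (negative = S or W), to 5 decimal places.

1. -0.38182, -25.80767
2. -65.31897, -174.64872
3. -17.18444, -79.32803
4. -0.29050, 0.76233
5. 8.36975, -171.85137

Point 1:
  Lat: 0 + 22.9094/60 = 0.381823
  S → negative
  Lon: 48.46′ = 0.807667°; total 25.807667
  W → negative
Point 2:
  Lat: split at 2 digits → 65° and 19.138′; 65 + 19.138/60 = 65.318967
  S → negative
  Longitude: split at 3 digits → 174° and 38.92314′; 174 + 38.92314/60 = 174.648719
  W → negative
Point 3:
  Latitude: 11′ + 4″ = 11.06667′; 17 + 11.06667/60 = 17.184444
  S ⇒ negate
  λ: 19′ + 40.9″ = 19.68167′; 79 + 19.68167/60 = 79.328028
  W ⇒ negate
Point 4:
  Latitude: 0 + 17.43/60 = 0.290500
  hemisphere S, so the sign is −
  λ: 45.74′ = 0.762333°; total 0.762333
  E ⇒ keep positive
Point 5:
  φ: 22.1852′ = 0.369753°; total 8.369753
  N ⇒ keep positive
  Lon: 51.0824′ = 0.851373°; total 171.851373
  hemisphere W, so the sign is −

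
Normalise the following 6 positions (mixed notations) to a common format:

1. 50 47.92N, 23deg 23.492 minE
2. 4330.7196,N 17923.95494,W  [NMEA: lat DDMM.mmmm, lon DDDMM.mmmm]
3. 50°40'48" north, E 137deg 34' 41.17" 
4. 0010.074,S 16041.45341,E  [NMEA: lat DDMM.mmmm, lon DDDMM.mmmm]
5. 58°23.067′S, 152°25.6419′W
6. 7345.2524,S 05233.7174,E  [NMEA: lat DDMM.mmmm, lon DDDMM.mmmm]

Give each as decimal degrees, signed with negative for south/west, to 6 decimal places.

Point 1:
  Latitude: 47.92′ = 0.798667°; total 50.7986667
  N → positive
  λ: 23.492′ = 0.391533°; total 23.3915333
  E → positive
Point 2:
  φ: degrees = first 2 digits = 43, minutes = 30.7196; 43 + 30.7196/60 = 43.5119933
  N ⇒ keep positive
  Longitude: degrees = first 3 digits = 179, minutes = 23.95494; 179 + 23.95494/60 = 179.3992490
  W ⇒ negate
Point 3:
  Latitude: 50° + 40/60 + 48/3600 = 50 + 0.666667 + 0.013333 = 50.6800000
  N ⇒ keep positive
  λ: 34′ + 41.17″ = 34.68617′; 137 + 34.68617/60 = 137.5781028
  E ⇒ keep positive
Point 4:
  φ: degrees = first 2 digits = 0, minutes = 10.074; 0 + 10.074/60 = 0.1679000
  S → negative
  λ: degrees = first 3 digits = 160, minutes = 41.45341; 160 + 41.45341/60 = 160.6908902
  E → positive
Point 5:
  φ: 23.067′ = 0.384450°; total 58.3844500
  S → negative
  λ: 152 + 25.6419/60 = 152.4273650
  hemisphere W, so the sign is −
Point 6:
  Lat: degrees = first 2 digits = 73, minutes = 45.2524; 73 + 45.2524/60 = 73.7542067
  hemisphere S, so the sign is −
  λ: degrees = first 3 digits = 52, minutes = 33.7174; 52 + 33.7174/60 = 52.5619567
  E ⇒ keep positive

1. 50.798667, 23.391533
2. 43.511993, -179.399249
3. 50.680000, 137.578103
4. -0.167900, 160.690890
5. -58.384450, -152.427365
6. -73.754207, 52.561957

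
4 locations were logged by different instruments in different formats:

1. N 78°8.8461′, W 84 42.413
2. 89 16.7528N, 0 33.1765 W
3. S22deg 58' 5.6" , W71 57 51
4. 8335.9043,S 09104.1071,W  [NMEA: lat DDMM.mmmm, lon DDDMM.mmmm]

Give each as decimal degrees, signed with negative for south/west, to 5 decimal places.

Point 1:
  Latitude: 8.8461′ = 0.147435°; total 78.147435
  N → positive
  Lon: 84 + 42.413/60 = 84.706883
  W → negative
Point 2:
  Lat: 16.7528′ = 0.279213°; total 89.279213
  N ⇒ keep positive
  λ: 33.1765′ = 0.552942°; total 0.552942
  W ⇒ negate
Point 3:
  Lat: 58′ + 5.6″ = 58.09333′; 22 + 58.09333/60 = 22.968222
  S ⇒ negate
  Lon: 71° + 57/60 + 51/3600 = 71 + 0.950000 + 0.014167 = 71.964167
  hemisphere W, so the sign is −
Point 4:
  Lat: degrees = first 2 digits = 83, minutes = 35.9043; 83 + 35.9043/60 = 83.598405
  S ⇒ negate
  Lon: degrees = first 3 digits = 91, minutes = 4.1071; 91 + 4.1071/60 = 91.068452
  W → negative

1. 78.14744, -84.70688
2. 89.27921, -0.55294
3. -22.96822, -71.96417
4. -83.59841, -91.06845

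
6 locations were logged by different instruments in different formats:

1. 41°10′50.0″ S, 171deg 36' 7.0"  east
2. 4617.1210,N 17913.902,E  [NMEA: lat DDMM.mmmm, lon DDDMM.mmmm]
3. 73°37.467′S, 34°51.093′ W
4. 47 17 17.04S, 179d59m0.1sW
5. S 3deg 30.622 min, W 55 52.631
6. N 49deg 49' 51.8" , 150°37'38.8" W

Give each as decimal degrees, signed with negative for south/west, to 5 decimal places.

1. -41.18056, 171.60194
2. 46.28535, 179.23170
3. -73.62445, -34.85155
4. -47.28807, -179.98336
5. -3.51037, -55.87718
6. 49.83106, -150.62744

Point 1:
  Latitude: 10′ + 50″ = 10.83333′; 41 + 10.83333/60 = 41.180556
  S ⇒ negate
  Longitude: 171 + 36/60 + 7/3600 = 171.601944
  E ⇒ keep positive
Point 2:
  Latitude: split at 2 digits → 46° and 17.121′; 46 + 17.121/60 = 46.285350
  N ⇒ keep positive
  Longitude: split at 3 digits → 179° and 13.902′; 179 + 13.902/60 = 179.231700
  E → positive
Point 3:
  Lat: 73 + 37.467/60 = 73.624450
  hemisphere S, so the sign is −
  Lon: 51.093′ = 0.851550°; total 34.851550
  W → negative
Point 4:
  Lat: 47 + 17/60 + 17.04/3600 = 47.288067
  S ⇒ negate
  λ: 59′ + 0.1″ = 59.00167′; 179 + 59.00167/60 = 179.983361
  W ⇒ negate
Point 5:
  Lat: 3 + 30.622/60 = 3.510367
  hemisphere S, so the sign is −
  Longitude: 52.631′ = 0.877183°; total 55.877183
  W → negative
Point 6:
  Lat: 49° + 49/60 + 51.8/3600 = 49 + 0.816667 + 0.014389 = 49.831056
  N ⇒ keep positive
  Longitude: 37′ + 38.8″ = 37.64667′; 150 + 37.64667/60 = 150.627444
  W ⇒ negate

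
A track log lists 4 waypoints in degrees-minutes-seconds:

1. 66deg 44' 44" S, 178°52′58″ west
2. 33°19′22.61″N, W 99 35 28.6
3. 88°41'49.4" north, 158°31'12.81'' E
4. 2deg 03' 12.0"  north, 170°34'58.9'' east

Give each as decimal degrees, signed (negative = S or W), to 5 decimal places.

1. -66.74556, -178.88278
2. 33.32295, -99.59128
3. 88.69706, 158.52023
4. 2.05333, 170.58303

Point 1:
  Latitude: 66° + 44/60 + 44/3600 = 66 + 0.733333 + 0.012222 = 66.745556
  S → negative
  λ: 178 + 52/60 + 58/3600 = 178.882778
  hemisphere W, so the sign is −
Point 2:
  φ: 33 + 19/60 + 22.61/3600 = 33.322947
  N ⇒ keep positive
  Longitude: 99 + 35/60 + 28.6/3600 = 99.591278
  hemisphere W, so the sign is −
Point 3:
  Latitude: 88 + 41/60 + 49.4/3600 = 88.697056
  N → positive
  Longitude: 31′ + 12.81″ = 31.21350′; 158 + 31.21350/60 = 158.520225
  E ⇒ keep positive
Point 4:
  Lat: 2 + 3/60 + 12/3600 = 2.053333
  N ⇒ keep positive
  λ: 170° + 34/60 + 58.9/3600 = 170 + 0.566667 + 0.016361 = 170.583028
  E ⇒ keep positive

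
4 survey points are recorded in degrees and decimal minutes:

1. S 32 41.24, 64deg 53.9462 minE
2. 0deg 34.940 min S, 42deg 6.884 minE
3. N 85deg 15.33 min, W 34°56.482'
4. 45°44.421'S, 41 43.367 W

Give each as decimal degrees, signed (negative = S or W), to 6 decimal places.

Point 1:
  Latitude: 32 + 41.24/60 = 32.6873333
  S → negative
  Lon: 53.9462′ = 0.899103°; total 64.8991033
  E → positive
Point 2:
  Latitude: 34.94′ = 0.582333°; total 0.5823333
  S → negative
  Longitude: 6.884′ = 0.114733°; total 42.1147333
  E ⇒ keep positive
Point 3:
  Latitude: 15.33′ = 0.255500°; total 85.2555000
  N ⇒ keep positive
  Longitude: 56.482′ = 0.941367°; total 34.9413667
  W ⇒ negate
Point 4:
  φ: 45 + 44.421/60 = 45.7403500
  S ⇒ negate
  Lon: 41 + 43.367/60 = 41.7227833
  hemisphere W, so the sign is −

1. -32.687333, 64.899103
2. -0.582333, 42.114733
3. 85.255500, -34.941367
4. -45.740350, -41.722783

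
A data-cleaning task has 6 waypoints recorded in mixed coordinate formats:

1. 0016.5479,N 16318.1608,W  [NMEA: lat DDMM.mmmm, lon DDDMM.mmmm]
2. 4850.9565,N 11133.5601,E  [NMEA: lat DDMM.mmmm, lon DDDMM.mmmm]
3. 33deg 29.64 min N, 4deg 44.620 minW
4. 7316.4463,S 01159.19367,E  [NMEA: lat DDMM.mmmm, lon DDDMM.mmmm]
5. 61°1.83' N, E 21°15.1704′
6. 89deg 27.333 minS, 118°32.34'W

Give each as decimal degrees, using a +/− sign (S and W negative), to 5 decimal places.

1. 0.27580, -163.30268
2. 48.84928, 111.55934
3. 33.49400, -4.74367
4. -73.27411, 11.98656
5. 61.03050, 21.25284
6. -89.45555, -118.53900

Point 1:
  Latitude: split at 2 digits → 00° and 16.5479′; 0 + 16.5479/60 = 0.275798
  N → positive
  Lon: degrees = first 3 digits = 163, minutes = 18.1608; 163 + 18.1608/60 = 163.302680
  hemisphere W, so the sign is −
Point 2:
  φ: split at 2 digits → 48° and 50.9565′; 48 + 50.9565/60 = 48.849275
  N → positive
  Lon: degrees = first 3 digits = 111, minutes = 33.5601; 111 + 33.5601/60 = 111.559335
  E → positive
Point 3:
  φ: 33 + 29.64/60 = 33.494000
  N ⇒ keep positive
  λ: 44.62′ = 0.743667°; total 4.743667
  W → negative
Point 4:
  Lat: split at 2 digits → 73° and 16.4463′; 73 + 16.4463/60 = 73.274105
  S ⇒ negate
  Longitude: degrees = first 3 digits = 11, minutes = 59.19367; 11 + 59.19367/60 = 11.986561
  E ⇒ keep positive
Point 5:
  Lat: 1.83′ = 0.030500°; total 61.030500
  N → positive
  Lon: 21 + 15.1704/60 = 21.252840
  E → positive
Point 6:
  Lat: 27.333′ = 0.455550°; total 89.455550
  S ⇒ negate
  Lon: 118 + 32.34/60 = 118.539000
  W → negative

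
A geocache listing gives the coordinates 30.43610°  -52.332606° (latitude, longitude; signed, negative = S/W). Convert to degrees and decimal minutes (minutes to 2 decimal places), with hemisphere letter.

30° 26.17′ N, 52° 19.96′ W

Latitude: minutes = (30.436100 − 30) × 60 = 26.1660
Longitude is negative → W; |value| = 52.332606
Longitude: 52° + 0.332606 × 60 = 52° 19.9564′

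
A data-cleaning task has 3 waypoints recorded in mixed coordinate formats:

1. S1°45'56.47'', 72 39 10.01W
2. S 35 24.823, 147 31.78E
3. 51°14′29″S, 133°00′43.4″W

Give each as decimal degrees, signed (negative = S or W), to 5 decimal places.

Point 1:
  φ: 1 + 45/60 + 56.47/3600 = 1.765686
  hemisphere S, so the sign is −
  λ: 72 + 39/60 + 10.01/3600 = 72.652781
  W ⇒ negate
Point 2:
  φ: 35 + 24.823/60 = 35.413717
  S → negative
  Longitude: 31.78′ = 0.529667°; total 147.529667
  E ⇒ keep positive
Point 3:
  Latitude: 51 + 14/60 + 29/3600 = 51.241389
  S → negative
  Longitude: 133 + 0/60 + 43.4/3600 = 133.012056
  W ⇒ negate

1. -1.76569, -72.65278
2. -35.41372, 147.52967
3. -51.24139, -133.01206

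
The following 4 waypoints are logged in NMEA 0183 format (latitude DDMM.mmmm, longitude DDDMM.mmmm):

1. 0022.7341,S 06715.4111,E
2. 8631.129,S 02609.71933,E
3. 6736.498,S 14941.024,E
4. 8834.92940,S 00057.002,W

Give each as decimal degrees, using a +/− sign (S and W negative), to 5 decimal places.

1. -0.37890, 67.25685
2. -86.51882, 26.16199
3. -67.60830, 149.68373
4. -88.58216, -0.95003

Point 1:
  Latitude: degrees = first 2 digits = 0, minutes = 22.7341; 0 + 22.7341/60 = 0.378902
  hemisphere S, so the sign is −
  Lon: degrees = first 3 digits = 67, minutes = 15.4111; 67 + 15.4111/60 = 67.256852
  E → positive
Point 2:
  Lat: degrees = first 2 digits = 86, minutes = 31.129; 86 + 31.129/60 = 86.518817
  hemisphere S, so the sign is −
  λ: degrees = first 3 digits = 26, minutes = 9.71933; 26 + 9.71933/60 = 26.161989
  E → positive
Point 3:
  Lat: split at 2 digits → 67° and 36.498′; 67 + 36.498/60 = 67.608300
  hemisphere S, so the sign is −
  λ: split at 3 digits → 149° and 41.024′; 149 + 41.024/60 = 149.683733
  E ⇒ keep positive
Point 4:
  Lat: degrees = first 2 digits = 88, minutes = 34.9294; 88 + 34.9294/60 = 88.582157
  hemisphere S, so the sign is −
  λ: split at 3 digits → 000° and 57.002′; 0 + 57.002/60 = 0.950033
  hemisphere W, so the sign is −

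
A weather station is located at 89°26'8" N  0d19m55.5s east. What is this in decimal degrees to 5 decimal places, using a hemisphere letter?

Latitude: 26′ + 8″ = 26.13333′; 89 + 26.13333/60 = 89.435556
Longitude: 0° + 19/60 + 55.5/3600 = 0 + 0.316667 + 0.015417 = 0.332083

89.43556° N, 0.33208° E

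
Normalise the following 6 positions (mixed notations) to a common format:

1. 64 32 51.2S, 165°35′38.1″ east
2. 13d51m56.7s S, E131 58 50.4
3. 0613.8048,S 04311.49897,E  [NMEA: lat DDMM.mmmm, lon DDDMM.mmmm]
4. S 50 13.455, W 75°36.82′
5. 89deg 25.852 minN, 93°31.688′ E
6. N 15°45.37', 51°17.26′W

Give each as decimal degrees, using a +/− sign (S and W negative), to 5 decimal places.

1. -64.54756, 165.59392
2. -13.86575, 131.98067
3. -6.23008, 43.19165
4. -50.22425, -75.61367
5. 89.43087, 93.52813
6. 15.75617, -51.28767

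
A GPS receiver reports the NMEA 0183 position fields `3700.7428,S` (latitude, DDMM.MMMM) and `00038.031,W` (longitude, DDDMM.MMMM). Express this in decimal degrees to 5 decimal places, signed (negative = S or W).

-37.01238, -0.63385

Latitude: degrees = first 2 digits = 37, minutes = 0.7428; 37 + 0.7428/60 = 37.012380
S → negative
λ: degrees = first 3 digits = 0, minutes = 38.031; 0 + 38.031/60 = 0.633850
W ⇒ negate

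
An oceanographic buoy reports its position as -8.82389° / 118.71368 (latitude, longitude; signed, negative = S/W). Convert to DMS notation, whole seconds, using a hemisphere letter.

Latitude is negative → S; |value| = 8.823890
Latitude: whole degrees 8; 49.43340′ → 49′ and 26.00″
Longitude: 0.713680 × 60 = 42.82080′ → 42′, remainder × 60 = 49.25″

8°49′26″ S, 118°42′49″ E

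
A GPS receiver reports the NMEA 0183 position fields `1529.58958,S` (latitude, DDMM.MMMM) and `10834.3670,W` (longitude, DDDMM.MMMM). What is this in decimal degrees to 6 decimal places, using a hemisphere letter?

φ: degrees = first 2 digits = 15, minutes = 29.58958; 15 + 29.58958/60 = 15.4931597
Longitude: degrees = first 3 digits = 108, minutes = 34.367; 108 + 34.367/60 = 108.5727833

15.493160° S, 108.572783° W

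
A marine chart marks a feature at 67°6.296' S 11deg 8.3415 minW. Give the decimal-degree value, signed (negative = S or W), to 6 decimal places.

-67.104933, -11.139025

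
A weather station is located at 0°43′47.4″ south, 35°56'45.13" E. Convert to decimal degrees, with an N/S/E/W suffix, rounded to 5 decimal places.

0.72983° S, 35.94587° E

φ: 43′ + 47.4″ = 43.79000′; 0 + 43.79000/60 = 0.729833
Lon: 35 + 56/60 + 45.13/3600 = 35.945869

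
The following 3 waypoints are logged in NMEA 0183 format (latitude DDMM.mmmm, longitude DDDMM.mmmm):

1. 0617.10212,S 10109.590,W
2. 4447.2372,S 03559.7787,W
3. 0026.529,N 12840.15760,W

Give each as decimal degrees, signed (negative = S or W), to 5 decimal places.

1. -6.28504, -101.15983
2. -44.78729, -35.99631
3. 0.44215, -128.66929

Point 1:
  Latitude: split at 2 digits → 06° and 17.10212′; 6 + 17.10212/60 = 6.285035
  hemisphere S, so the sign is −
  Lon: degrees = first 3 digits = 101, minutes = 9.59; 101 + 9.59/60 = 101.159833
  W → negative
Point 2:
  Lat: split at 2 digits → 44° and 47.2372′; 44 + 47.2372/60 = 44.787287
  S ⇒ negate
  λ: split at 3 digits → 035° and 59.7787′; 35 + 59.7787/60 = 35.996312
  W → negative
Point 3:
  Lat: degrees = first 2 digits = 0, minutes = 26.529; 0 + 26.529/60 = 0.442150
  N → positive
  Longitude: degrees = first 3 digits = 128, minutes = 40.1576; 128 + 40.1576/60 = 128.669293
  W ⇒ negate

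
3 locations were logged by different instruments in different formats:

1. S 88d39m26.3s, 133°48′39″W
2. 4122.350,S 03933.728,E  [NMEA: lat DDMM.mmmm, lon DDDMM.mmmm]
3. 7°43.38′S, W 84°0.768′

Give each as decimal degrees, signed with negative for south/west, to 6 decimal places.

Point 1:
  φ: 39′ + 26.3″ = 39.43833′; 88 + 39.43833/60 = 88.6573056
  S → negative
  λ: 48′ + 39″ = 48.65000′; 133 + 48.65000/60 = 133.8108333
  W → negative
Point 2:
  Lat: split at 2 digits → 41° and 22.35′; 41 + 22.35/60 = 41.3725000
  S → negative
  λ: split at 3 digits → 039° and 33.728′; 39 + 33.728/60 = 39.5621333
  E ⇒ keep positive
Point 3:
  φ: 7 + 43.38/60 = 7.7230000
  S → negative
  Lon: 84 + 0.768/60 = 84.0128000
  W ⇒ negate

1. -88.657306, -133.810833
2. -41.372500, 39.562133
3. -7.723000, -84.012800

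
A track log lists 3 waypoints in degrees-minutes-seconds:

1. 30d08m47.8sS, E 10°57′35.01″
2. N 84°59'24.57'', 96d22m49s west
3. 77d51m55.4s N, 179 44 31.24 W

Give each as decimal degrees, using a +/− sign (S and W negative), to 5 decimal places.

1. -30.14661, 10.95973
2. 84.99016, -96.38028
3. 77.86539, -179.74201

Point 1:
  φ: 30 + 8/60 + 47.8/3600 = 30.146611
  hemisphere S, so the sign is −
  Lon: 10 + 57/60 + 35.01/3600 = 10.959725
  E ⇒ keep positive
Point 2:
  φ: 84 + 59/60 + 24.57/3600 = 84.990158
  N → positive
  λ: 96 + 22/60 + 49/3600 = 96.380278
  W ⇒ negate
Point 3:
  Latitude: 77° + 51/60 + 55.4/3600 = 77 + 0.850000 + 0.015389 = 77.865389
  N → positive
  Longitude: 44′ + 31.24″ = 44.52067′; 179 + 44.52067/60 = 179.742011
  hemisphere W, so the sign is −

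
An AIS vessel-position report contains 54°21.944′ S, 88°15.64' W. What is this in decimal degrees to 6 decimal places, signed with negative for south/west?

Latitude: 54 + 21.944/60 = 54.3657333
S → negative
Longitude: 88 + 15.64/60 = 88.2606667
hemisphere W, so the sign is −

-54.365733, -88.260667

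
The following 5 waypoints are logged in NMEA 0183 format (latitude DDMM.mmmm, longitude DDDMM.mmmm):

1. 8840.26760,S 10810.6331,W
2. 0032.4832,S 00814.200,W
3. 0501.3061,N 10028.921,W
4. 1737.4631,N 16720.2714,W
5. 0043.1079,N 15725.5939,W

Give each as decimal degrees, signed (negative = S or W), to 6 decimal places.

1. -88.671127, -108.177218
2. -0.541387, -8.236667
3. 5.021768, -100.482017
4. 17.624385, -167.337857
5. 0.718465, -157.426565

Point 1:
  Latitude: degrees = first 2 digits = 88, minutes = 40.2676; 88 + 40.2676/60 = 88.6711267
  S ⇒ negate
  λ: degrees = first 3 digits = 108, minutes = 10.6331; 108 + 10.6331/60 = 108.1772183
  hemisphere W, so the sign is −
Point 2:
  φ: degrees = first 2 digits = 0, minutes = 32.4832; 0 + 32.4832/60 = 0.5413867
  S → negative
  Lon: split at 3 digits → 008° and 14.2′; 8 + 14.2/60 = 8.2366667
  W ⇒ negate
Point 3:
  Latitude: split at 2 digits → 05° and 1.3061′; 5 + 1.3061/60 = 5.0217683
  N → positive
  Lon: split at 3 digits → 100° and 28.921′; 100 + 28.921/60 = 100.4820167
  W → negative
Point 4:
  Lat: split at 2 digits → 17° and 37.4631′; 17 + 37.4631/60 = 17.6243850
  N → positive
  Lon: split at 3 digits → 167° and 20.2714′; 167 + 20.2714/60 = 167.3378567
  hemisphere W, so the sign is −
Point 5:
  Latitude: degrees = first 2 digits = 0, minutes = 43.1079; 0 + 43.1079/60 = 0.7184650
  N ⇒ keep positive
  λ: split at 3 digits → 157° and 25.5939′; 157 + 25.5939/60 = 157.4265650
  W → negative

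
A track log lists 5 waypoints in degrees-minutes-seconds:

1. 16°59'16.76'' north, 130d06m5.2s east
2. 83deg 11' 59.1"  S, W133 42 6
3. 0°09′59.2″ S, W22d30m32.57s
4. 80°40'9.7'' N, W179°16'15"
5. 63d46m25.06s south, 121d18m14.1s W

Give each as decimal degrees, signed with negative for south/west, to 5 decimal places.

1. 16.98799, 130.10144
2. -83.19975, -133.70167
3. -0.16644, -22.50905
4. 80.66936, -179.27083
5. -63.77363, -121.30392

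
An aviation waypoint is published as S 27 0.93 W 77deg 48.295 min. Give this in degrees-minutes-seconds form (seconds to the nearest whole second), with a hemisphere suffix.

27°00′56″ S, 77°48′18″ W

Lat: fractional minutes 0.93000 × 60 = 55.80″
λ: fractional minutes 0.29500 × 60 = 17.70″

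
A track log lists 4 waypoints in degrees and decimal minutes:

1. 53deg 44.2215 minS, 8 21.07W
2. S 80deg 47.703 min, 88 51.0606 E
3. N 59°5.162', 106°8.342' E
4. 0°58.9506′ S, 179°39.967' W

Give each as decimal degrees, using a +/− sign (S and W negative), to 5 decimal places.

Point 1:
  Lat: 53 + 44.2215/60 = 53.737025
  hemisphere S, so the sign is −
  λ: 21.07′ = 0.351167°; total 8.351167
  W ⇒ negate
Point 2:
  φ: 47.703′ = 0.795050°; total 80.795050
  S → negative
  Longitude: 51.0606′ = 0.851010°; total 88.851010
  E ⇒ keep positive
Point 3:
  φ: 5.162′ = 0.086033°; total 59.086033
  N ⇒ keep positive
  Lon: 106 + 8.342/60 = 106.139033
  E ⇒ keep positive
Point 4:
  Latitude: 0 + 58.9506/60 = 0.982510
  S → negative
  Longitude: 39.967′ = 0.666117°; total 179.666117
  W ⇒ negate

1. -53.73703, -8.35117
2. -80.79505, 88.85101
3. 59.08603, 106.13903
4. -0.98251, -179.66612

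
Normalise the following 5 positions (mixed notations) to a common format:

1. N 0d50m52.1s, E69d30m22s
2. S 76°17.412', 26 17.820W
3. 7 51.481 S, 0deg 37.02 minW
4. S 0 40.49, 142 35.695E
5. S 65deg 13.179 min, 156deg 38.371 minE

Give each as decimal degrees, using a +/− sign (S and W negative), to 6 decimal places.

Point 1:
  Latitude: 0 + 50/60 + 52.1/3600 = 0.8478056
  N → positive
  Longitude: 69 + 30/60 + 22/3600 = 69.5061111
  E → positive
Point 2:
  φ: 17.412′ = 0.290200°; total 76.2902000
  S → negative
  Longitude: 26 + 17.82/60 = 26.2970000
  W ⇒ negate
Point 3:
  Lat: 7 + 51.481/60 = 7.8580167
  hemisphere S, so the sign is −
  λ: 37.02′ = 0.617000°; total 0.6170000
  W → negative
Point 4:
  Latitude: 0 + 40.49/60 = 0.6748333
  S ⇒ negate
  Lon: 142 + 35.695/60 = 142.5949167
  E → positive
Point 5:
  Latitude: 13.179′ = 0.219650°; total 65.2196500
  S ⇒ negate
  Longitude: 38.371′ = 0.639517°; total 156.6395167
  E ⇒ keep positive

1. 0.847806, 69.506111
2. -76.290200, -26.297000
3. -7.858017, -0.617000
4. -0.674833, 142.594917
5. -65.219650, 156.639517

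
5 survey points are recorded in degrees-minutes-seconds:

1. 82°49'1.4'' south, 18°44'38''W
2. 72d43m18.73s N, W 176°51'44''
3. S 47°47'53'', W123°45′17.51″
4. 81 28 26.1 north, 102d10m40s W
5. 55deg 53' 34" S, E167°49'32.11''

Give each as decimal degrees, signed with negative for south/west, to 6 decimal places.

Point 1:
  Latitude: 82° + 49/60 + 1.4/3600 = 82 + 0.816667 + 0.000389 = 82.8170556
  S ⇒ negate
  λ: 18 + 44/60 + 38/3600 = 18.7438889
  W ⇒ negate
Point 2:
  Lat: 72 + 43/60 + 18.73/3600 = 72.7218694
  N → positive
  Lon: 176 + 51/60 + 44/3600 = 176.8622222
  W ⇒ negate
Point 3:
  φ: 47° + 47/60 + 53/3600 = 47 + 0.783333 + 0.014722 = 47.7980556
  hemisphere S, so the sign is −
  Longitude: 123 + 45/60 + 17.51/3600 = 123.7548639
  hemisphere W, so the sign is −
Point 4:
  φ: 81 + 28/60 + 26.1/3600 = 81.4739167
  N → positive
  Longitude: 10′ + 40″ = 10.66667′; 102 + 10.66667/60 = 102.1777778
  W ⇒ negate
Point 5:
  Lat: 55° + 53/60 + 34/3600 = 55 + 0.883333 + 0.009444 = 55.8927778
  S → negative
  λ: 49′ + 32.11″ = 49.53517′; 167 + 49.53517/60 = 167.8255861
  E → positive

1. -82.817056, -18.743889
2. 72.721869, -176.862222
3. -47.798056, -123.754864
4. 81.473917, -102.177778
5. -55.892778, 167.825586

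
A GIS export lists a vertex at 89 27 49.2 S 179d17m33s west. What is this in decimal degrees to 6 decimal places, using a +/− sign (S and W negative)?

-89.463667, -179.292500

Latitude: 27′ + 49.2″ = 27.82000′; 89 + 27.82000/60 = 89.4636667
hemisphere S, so the sign is −
λ: 17′ + 33″ = 17.55000′; 179 + 17.55000/60 = 179.2925000
W ⇒ negate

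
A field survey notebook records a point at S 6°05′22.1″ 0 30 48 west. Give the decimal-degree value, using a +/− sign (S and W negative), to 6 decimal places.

φ: 6 + 5/60 + 22.1/3600 = 6.0894722
S → negative
λ: 30′ + 48″ = 30.80000′; 0 + 30.80000/60 = 0.5133333
W → negative

-6.089472, -0.513333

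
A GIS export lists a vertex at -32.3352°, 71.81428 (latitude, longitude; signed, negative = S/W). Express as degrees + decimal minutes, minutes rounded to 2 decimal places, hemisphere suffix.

32° 20.11′ S, 71° 48.86′ E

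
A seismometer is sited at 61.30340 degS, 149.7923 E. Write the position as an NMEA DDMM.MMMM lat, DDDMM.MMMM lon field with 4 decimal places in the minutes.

6118.2040,S / 14947.5380,E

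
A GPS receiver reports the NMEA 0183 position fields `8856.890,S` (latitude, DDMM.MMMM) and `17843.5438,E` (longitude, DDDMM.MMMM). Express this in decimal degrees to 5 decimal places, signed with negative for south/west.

-88.94817, 178.72573

Latitude: split at 2 digits → 88° and 56.89′; 88 + 56.89/60 = 88.948167
hemisphere S, so the sign is −
λ: split at 3 digits → 178° and 43.5438′; 178 + 43.5438/60 = 178.725730
E ⇒ keep positive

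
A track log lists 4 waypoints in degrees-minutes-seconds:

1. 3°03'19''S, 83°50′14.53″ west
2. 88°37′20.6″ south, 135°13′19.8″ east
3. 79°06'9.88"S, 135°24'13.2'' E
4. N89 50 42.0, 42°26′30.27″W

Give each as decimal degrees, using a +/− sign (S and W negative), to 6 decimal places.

Point 1:
  Lat: 3′ + 19″ = 3.31667′; 3 + 3.31667/60 = 3.0552778
  S ⇒ negate
  λ: 83° + 50/60 + 14.53/3600 = 83 + 0.833333 + 0.004036 = 83.8373694
  hemisphere W, so the sign is −
Point 2:
  Lat: 88° + 37/60 + 20.6/3600 = 88 + 0.616667 + 0.005722 = 88.6223889
  S ⇒ negate
  Lon: 13′ + 19.8″ = 13.33000′; 135 + 13.33000/60 = 135.2221667
  E → positive
Point 3:
  Latitude: 6′ + 9.88″ = 6.16467′; 79 + 6.16467/60 = 79.1027444
  S ⇒ negate
  λ: 135° + 24/60 + 13.2/3600 = 135 + 0.400000 + 0.003667 = 135.4036667
  E ⇒ keep positive
Point 4:
  φ: 89° + 50/60 + 42/3600 = 89 + 0.833333 + 0.011667 = 89.8450000
  N ⇒ keep positive
  Lon: 42 + 26/60 + 30.27/3600 = 42.4417417
  W ⇒ negate

1. -3.055278, -83.837369
2. -88.622389, 135.222167
3. -79.102744, 135.403667
4. 89.845000, -42.441742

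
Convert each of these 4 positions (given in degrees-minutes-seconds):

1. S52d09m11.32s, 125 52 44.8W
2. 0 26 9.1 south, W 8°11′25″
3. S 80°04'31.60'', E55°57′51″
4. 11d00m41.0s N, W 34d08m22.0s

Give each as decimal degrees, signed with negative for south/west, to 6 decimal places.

Point 1:
  φ: 52 + 9/60 + 11.32/3600 = 52.1531444
  hemisphere S, so the sign is −
  λ: 125° + 52/60 + 44.8/3600 = 125 + 0.866667 + 0.012444 = 125.8791111
  W → negative
Point 2:
  Latitude: 0 + 26/60 + 9.1/3600 = 0.4358611
  hemisphere S, so the sign is −
  λ: 8° + 11/60 + 25/3600 = 8 + 0.183333 + 0.006944 = 8.1902778
  hemisphere W, so the sign is −
Point 3:
  φ: 4′ + 31.6″ = 4.52667′; 80 + 4.52667/60 = 80.0754444
  S ⇒ negate
  λ: 57′ + 51″ = 57.85000′; 55 + 57.85000/60 = 55.9641667
  E → positive
Point 4:
  Latitude: 0′ + 41″ = 0.68333′; 11 + 0.68333/60 = 11.0113889
  N ⇒ keep positive
  Longitude: 34 + 8/60 + 22/3600 = 34.1394444
  hemisphere W, so the sign is −

1. -52.153144, -125.879111
2. -0.435861, -8.190278
3. -80.075444, 55.964167
4. 11.011389, -34.139444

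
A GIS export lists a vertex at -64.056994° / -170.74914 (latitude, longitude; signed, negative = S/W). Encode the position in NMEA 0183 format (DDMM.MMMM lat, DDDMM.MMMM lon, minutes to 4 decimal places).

Latitude is negative → S; |value| = 64.056994
Latitude: minutes = (64.056994 − 64) × 60 = 3.419640
Longitude is negative → W; |value| = 170.749140
Longitude: 170° + 0.749140 × 60 = 170° 44.948400′

6403.4196,S / 17044.9484,W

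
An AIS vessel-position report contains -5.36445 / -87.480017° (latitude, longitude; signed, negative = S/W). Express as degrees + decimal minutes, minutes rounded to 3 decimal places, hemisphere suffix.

5° 21.867′ S, 87° 28.801′ W

Latitude is negative → S; |value| = 5.364450
Latitude: minutes = (5.364450 − 5) × 60 = 21.86700
Longitude is negative → W; |value| = 87.480017
Longitude: 87° + 0.480017 × 60 = 87° 28.80102′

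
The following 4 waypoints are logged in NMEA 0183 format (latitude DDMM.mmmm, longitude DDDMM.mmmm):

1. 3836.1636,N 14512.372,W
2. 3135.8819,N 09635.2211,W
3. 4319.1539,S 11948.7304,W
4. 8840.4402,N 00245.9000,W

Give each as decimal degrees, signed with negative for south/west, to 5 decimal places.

1. 38.60273, -145.20620
2. 31.59803, -96.58702
3. -43.31923, -119.81217
4. 88.67400, -2.76500

Point 1:
  Lat: split at 2 digits → 38° and 36.1636′; 38 + 36.1636/60 = 38.602727
  N ⇒ keep positive
  Lon: split at 3 digits → 145° and 12.372′; 145 + 12.372/60 = 145.206200
  W → negative
Point 2:
  Lat: split at 2 digits → 31° and 35.8819′; 31 + 35.8819/60 = 31.598032
  N ⇒ keep positive
  λ: degrees = first 3 digits = 96, minutes = 35.2211; 96 + 35.2211/60 = 96.587018
  W ⇒ negate
Point 3:
  φ: degrees = first 2 digits = 43, minutes = 19.1539; 43 + 19.1539/60 = 43.319232
  S → negative
  Lon: degrees = first 3 digits = 119, minutes = 48.7304; 119 + 48.7304/60 = 119.812173
  W → negative
Point 4:
  φ: split at 2 digits → 88° and 40.4402′; 88 + 40.4402/60 = 88.674003
  N → positive
  Lon: degrees = first 3 digits = 2, minutes = 45.9; 2 + 45.9/60 = 2.765000
  hemisphere W, so the sign is −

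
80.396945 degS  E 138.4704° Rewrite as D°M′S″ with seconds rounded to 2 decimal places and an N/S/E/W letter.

80°23′49.00″ S, 138°28′13.44″ E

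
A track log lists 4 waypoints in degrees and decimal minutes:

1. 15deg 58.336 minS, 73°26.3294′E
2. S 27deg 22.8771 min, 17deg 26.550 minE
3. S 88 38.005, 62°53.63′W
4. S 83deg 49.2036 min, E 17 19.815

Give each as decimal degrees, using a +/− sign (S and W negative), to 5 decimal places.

Point 1:
  Lat: 58.336′ = 0.972267°; total 15.972267
  S ⇒ negate
  λ: 73 + 26.3294/60 = 73.438823
  E ⇒ keep positive
Point 2:
  Lat: 27 + 22.8771/60 = 27.381285
  S ⇒ negate
  Lon: 17 + 26.55/60 = 17.442500
  E ⇒ keep positive
Point 3:
  Latitude: 88 + 38.005/60 = 88.633417
  hemisphere S, so the sign is −
  Longitude: 53.63′ = 0.893833°; total 62.893833
  W → negative
Point 4:
  Lat: 49.2036′ = 0.820060°; total 83.820060
  S ⇒ negate
  Longitude: 19.815′ = 0.330250°; total 17.330250
  E → positive

1. -15.97227, 73.43882
2. -27.38129, 17.44250
3. -88.63342, -62.89383
4. -83.82006, 17.33025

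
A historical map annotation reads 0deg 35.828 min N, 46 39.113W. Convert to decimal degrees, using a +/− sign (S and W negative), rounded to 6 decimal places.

Lat: 0 + 35.828/60 = 0.5971333
N ⇒ keep positive
Lon: 46 + 39.113/60 = 46.6518833
W ⇒ negate

0.597133, -46.651883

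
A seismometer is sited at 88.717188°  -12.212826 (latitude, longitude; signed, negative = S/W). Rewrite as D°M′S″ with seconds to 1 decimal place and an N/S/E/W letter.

88°43′1.9″ N, 12°12′46.2″ W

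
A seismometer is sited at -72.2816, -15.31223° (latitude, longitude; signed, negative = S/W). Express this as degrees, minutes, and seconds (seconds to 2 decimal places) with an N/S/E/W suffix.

72°16′53.76″ S, 15°18′44.03″ W

Latitude is negative → S; |value| = 72.281600
Lat: 0.281600° → 16.89600′; 0.89600 × 60 = 53.7600″
Longitude is negative → W; |value| = 15.312230
Lon: 0.312230° → 18.73380′; 0.73380 × 60 = 44.0280″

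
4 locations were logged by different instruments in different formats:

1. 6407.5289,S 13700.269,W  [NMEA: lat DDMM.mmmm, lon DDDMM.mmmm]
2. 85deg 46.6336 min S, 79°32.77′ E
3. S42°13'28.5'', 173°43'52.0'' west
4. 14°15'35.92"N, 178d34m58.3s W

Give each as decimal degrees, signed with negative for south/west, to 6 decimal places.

1. -64.125482, -137.004483
2. -85.777227, 79.546167
3. -42.224583, -173.731111
4. 14.259978, -178.582861

Point 1:
  Lat: split at 2 digits → 64° and 7.5289′; 64 + 7.5289/60 = 64.1254817
  S ⇒ negate
  λ: split at 3 digits → 137° and 0.269′; 137 + 0.269/60 = 137.0044833
  W ⇒ negate
Point 2:
  Latitude: 85 + 46.6336/60 = 85.7772267
  S → negative
  λ: 79 + 32.77/60 = 79.5461667
  E ⇒ keep positive
Point 3:
  φ: 42° + 13/60 + 28.5/3600 = 42 + 0.216667 + 0.007917 = 42.2245833
  hemisphere S, so the sign is −
  Lon: 173° + 43/60 + 52/3600 = 173 + 0.716667 + 0.014444 = 173.7311111
  W ⇒ negate
Point 4:
  Lat: 14° + 15/60 + 35.92/3600 = 14 + 0.250000 + 0.009978 = 14.2599778
  N → positive
  Longitude: 178° + 34/60 + 58.3/3600 = 178 + 0.566667 + 0.016194 = 178.5828611
  W ⇒ negate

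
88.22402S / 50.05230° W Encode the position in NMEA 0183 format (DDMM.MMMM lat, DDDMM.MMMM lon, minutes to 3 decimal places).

φ: minutes = (88.224020 − 88) × 60 = 13.44120
Lon: fractional part 0.052300 → 3.13800 minutes

8813.441,S / 05003.138,W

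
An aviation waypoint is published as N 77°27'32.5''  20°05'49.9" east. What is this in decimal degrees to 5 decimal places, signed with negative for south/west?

77.45903, 20.09719

φ: 77° + 27/60 + 32.5/3600 = 77 + 0.450000 + 0.009028 = 77.459028
N ⇒ keep positive
λ: 5′ + 49.9″ = 5.83167′; 20 + 5.83167/60 = 20.097194
E ⇒ keep positive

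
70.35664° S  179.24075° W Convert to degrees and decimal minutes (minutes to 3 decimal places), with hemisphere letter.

70° 21.398′ S, 179° 14.445′ W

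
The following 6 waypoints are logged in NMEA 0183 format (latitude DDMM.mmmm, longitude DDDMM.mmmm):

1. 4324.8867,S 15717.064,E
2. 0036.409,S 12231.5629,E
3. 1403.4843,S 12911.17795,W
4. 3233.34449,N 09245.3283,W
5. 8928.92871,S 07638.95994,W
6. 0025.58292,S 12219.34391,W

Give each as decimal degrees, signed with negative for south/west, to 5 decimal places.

1. -43.41478, 157.28440
2. -0.60682, 122.52605
3. -14.05807, -129.18630
4. 32.55574, -92.75547
5. -89.48215, -76.64933
6. -0.42638, -122.32240

Point 1:
  Lat: split at 2 digits → 43° and 24.8867′; 43 + 24.8867/60 = 43.414778
  S ⇒ negate
  Longitude: degrees = first 3 digits = 157, minutes = 17.064; 157 + 17.064/60 = 157.284400
  E → positive
Point 2:
  φ: degrees = first 2 digits = 0, minutes = 36.409; 0 + 36.409/60 = 0.606817
  S ⇒ negate
  λ: split at 3 digits → 122° and 31.5629′; 122 + 31.5629/60 = 122.526048
  E ⇒ keep positive
Point 3:
  Latitude: split at 2 digits → 14° and 3.4843′; 14 + 3.4843/60 = 14.058072
  S → negative
  Lon: degrees = first 3 digits = 129, minutes = 11.17795; 129 + 11.17795/60 = 129.186299
  W → negative
Point 4:
  Lat: split at 2 digits → 32° and 33.34449′; 32 + 33.34449/60 = 32.555742
  N → positive
  λ: degrees = first 3 digits = 92, minutes = 45.3283; 92 + 45.3283/60 = 92.755472
  W ⇒ negate
Point 5:
  Latitude: split at 2 digits → 89° and 28.92871′; 89 + 28.92871/60 = 89.482145
  S → negative
  λ: split at 3 digits → 076° and 38.95994′; 76 + 38.95994/60 = 76.649332
  W → negative
Point 6:
  Latitude: degrees = first 2 digits = 0, minutes = 25.58292; 0 + 25.58292/60 = 0.426382
  S → negative
  Lon: degrees = first 3 digits = 122, minutes = 19.34391; 122 + 19.34391/60 = 122.322399
  W → negative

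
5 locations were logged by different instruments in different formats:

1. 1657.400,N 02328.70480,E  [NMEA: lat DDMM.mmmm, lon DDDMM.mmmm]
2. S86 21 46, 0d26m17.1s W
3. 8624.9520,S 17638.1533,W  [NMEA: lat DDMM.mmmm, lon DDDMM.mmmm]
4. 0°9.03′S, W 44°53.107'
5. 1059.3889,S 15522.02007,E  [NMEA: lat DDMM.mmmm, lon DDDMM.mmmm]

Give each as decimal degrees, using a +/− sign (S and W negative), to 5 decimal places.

Point 1:
  φ: split at 2 digits → 16° and 57.4′; 16 + 57.4/60 = 16.956667
  N ⇒ keep positive
  Lon: degrees = first 3 digits = 23, minutes = 28.7048; 23 + 28.7048/60 = 23.478413
  E → positive
Point 2:
  Latitude: 86 + 21/60 + 46/3600 = 86.362778
  S → negative
  λ: 0° + 26/60 + 17.1/3600 = 0 + 0.433333 + 0.004750 = 0.438083
  hemisphere W, so the sign is −
Point 3:
  Lat: degrees = first 2 digits = 86, minutes = 24.952; 86 + 24.952/60 = 86.415867
  S ⇒ negate
  Longitude: split at 3 digits → 176° and 38.1533′; 176 + 38.1533/60 = 176.635888
  W ⇒ negate
Point 4:
  Latitude: 9.03′ = 0.150500°; total 0.150500
  S ⇒ negate
  λ: 44 + 53.107/60 = 44.885117
  W → negative
Point 5:
  Lat: split at 2 digits → 10° and 59.3889′; 10 + 59.3889/60 = 10.989815
  S → negative
  Longitude: degrees = first 3 digits = 155, minutes = 22.02007; 155 + 22.02007/60 = 155.367001
  E ⇒ keep positive

1. 16.95667, 23.47841
2. -86.36278, -0.43808
3. -86.41587, -176.63589
4. -0.15050, -44.88512
5. -10.98982, 155.36700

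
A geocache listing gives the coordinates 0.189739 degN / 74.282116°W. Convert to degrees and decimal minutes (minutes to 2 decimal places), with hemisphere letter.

φ: 0° + 0.189739 × 60 = 0° 11.3843′
λ: fractional part 0.282116 → 16.9270 minutes

0° 11.38′ N, 74° 16.93′ W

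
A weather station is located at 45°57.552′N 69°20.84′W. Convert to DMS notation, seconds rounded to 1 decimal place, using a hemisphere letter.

45°57′33.1″ N, 69°20′50.4″ W

φ: fractional minutes 0.55200 × 60 = 33.120″
λ: 20.84000′ → 20′ and 0.84000 × 60 = 50.400″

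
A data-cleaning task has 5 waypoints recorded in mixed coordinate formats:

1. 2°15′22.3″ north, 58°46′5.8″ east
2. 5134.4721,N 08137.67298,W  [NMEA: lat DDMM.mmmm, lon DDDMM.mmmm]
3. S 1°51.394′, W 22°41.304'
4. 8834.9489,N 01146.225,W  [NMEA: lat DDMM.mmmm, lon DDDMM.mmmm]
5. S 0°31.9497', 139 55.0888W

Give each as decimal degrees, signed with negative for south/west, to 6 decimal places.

Point 1:
  φ: 2° + 15/60 + 22.3/3600 = 2 + 0.250000 + 0.006194 = 2.2561944
  N → positive
  Lon: 58 + 46/60 + 5.8/3600 = 58.7682778
  E → positive
Point 2:
  φ: degrees = first 2 digits = 51, minutes = 34.4721; 51 + 34.4721/60 = 51.5745350
  N ⇒ keep positive
  λ: degrees = first 3 digits = 81, minutes = 37.67298; 81 + 37.67298/60 = 81.6278830
  hemisphere W, so the sign is −
Point 3:
  Lat: 51.394′ = 0.856567°; total 1.8565667
  hemisphere S, so the sign is −
  Lon: 22 + 41.304/60 = 22.6884000
  hemisphere W, so the sign is −
Point 4:
  Lat: split at 2 digits → 88° and 34.9489′; 88 + 34.9489/60 = 88.5824817
  N → positive
  Lon: split at 3 digits → 011° and 46.225′; 11 + 46.225/60 = 11.7704167
  W → negative
Point 5:
  Lat: 31.9497′ = 0.532495°; total 0.5324950
  S ⇒ negate
  λ: 55.0888′ = 0.918147°; total 139.9181467
  W → negative

1. 2.256194, 58.768278
2. 51.574535, -81.627883
3. -1.856567, -22.688400
4. 88.582482, -11.770417
5. -0.532495, -139.918147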